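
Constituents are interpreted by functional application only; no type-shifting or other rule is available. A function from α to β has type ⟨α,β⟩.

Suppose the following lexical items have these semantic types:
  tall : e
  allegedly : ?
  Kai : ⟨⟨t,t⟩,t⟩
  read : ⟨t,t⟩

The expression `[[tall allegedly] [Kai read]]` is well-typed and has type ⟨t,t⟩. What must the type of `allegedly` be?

⟨e,⟨t,⟨t,t⟩⟩⟩

For [[tall allegedly] [Kai read]] to have type ⟨t,t⟩ with [Kai read] of type t, [tall allegedly] must be the function: [tall allegedly] : ⟨t,⟨t,t⟩⟩.
For [tall allegedly] to have type ⟨t,⟨t,t⟩⟩ with tall of type e, allegedly must be the function: allegedly : ⟨e,⟨t,⟨t,t⟩⟩⟩.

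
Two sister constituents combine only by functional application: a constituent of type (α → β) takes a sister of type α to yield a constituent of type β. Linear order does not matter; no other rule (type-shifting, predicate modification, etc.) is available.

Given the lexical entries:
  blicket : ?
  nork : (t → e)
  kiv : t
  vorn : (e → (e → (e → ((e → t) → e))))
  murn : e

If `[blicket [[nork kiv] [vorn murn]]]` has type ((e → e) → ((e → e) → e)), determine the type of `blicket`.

[blicket [[nork kiv] [vorn murn]]] is required to be ((e → e) → ((e → e) → e)). [[nork kiv] [vorn murn]] : (e → ((e → t) → e)) cannot yield ((e → e) → ((e → e) → e)) as functor, so blicket : ((e → ((e → t) → e)) → ((e → e) → ((e → e) → e))).

((e → ((e → t) → e)) → ((e → e) → ((e → e) → e)))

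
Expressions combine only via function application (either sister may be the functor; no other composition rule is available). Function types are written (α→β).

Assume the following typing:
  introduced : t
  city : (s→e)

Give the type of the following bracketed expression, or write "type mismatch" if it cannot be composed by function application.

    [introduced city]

type mismatch

[introduced city]: t and (s→e) cannot combine by function application — type clash.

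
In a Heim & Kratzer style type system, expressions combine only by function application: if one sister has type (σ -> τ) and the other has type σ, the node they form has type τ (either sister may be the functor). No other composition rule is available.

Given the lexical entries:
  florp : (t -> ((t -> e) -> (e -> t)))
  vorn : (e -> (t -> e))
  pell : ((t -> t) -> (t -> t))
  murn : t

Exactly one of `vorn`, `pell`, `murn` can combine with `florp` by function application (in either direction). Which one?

vorn : (e -> (t -> e)) — does not combine with florp.
pell : ((t -> t) -> (t -> t)) — does not combine with florp.
murn — combines: florp : (t -> ((t -> e) -> (e -> t))) takes murn : t as argument, giving ((t -> e) -> (e -> t)).

murn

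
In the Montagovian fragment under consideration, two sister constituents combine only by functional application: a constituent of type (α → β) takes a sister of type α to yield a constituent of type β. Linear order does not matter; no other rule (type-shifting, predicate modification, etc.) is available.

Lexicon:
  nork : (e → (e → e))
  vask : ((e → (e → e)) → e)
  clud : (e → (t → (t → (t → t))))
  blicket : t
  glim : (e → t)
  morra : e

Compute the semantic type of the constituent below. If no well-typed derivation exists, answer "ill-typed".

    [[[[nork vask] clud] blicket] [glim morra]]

(t → t)

[nork vask]: ((e → (e → e)) → e) applied to (e → (e → e)) yields e.
[[nork vask] clud]: (e → (t → (t → (t → t)))) applied to e yields (t → (t → (t → t))).
[[[nork vask] clud] blicket]: (t → (t → (t → t))) applied to t yields (t → (t → t)).
[glim morra]: (e → t) applied to e yields t.
[[[[nork vask] clud] blicket] [glim morra]]: (t → (t → t)) applied to t yields (t → t).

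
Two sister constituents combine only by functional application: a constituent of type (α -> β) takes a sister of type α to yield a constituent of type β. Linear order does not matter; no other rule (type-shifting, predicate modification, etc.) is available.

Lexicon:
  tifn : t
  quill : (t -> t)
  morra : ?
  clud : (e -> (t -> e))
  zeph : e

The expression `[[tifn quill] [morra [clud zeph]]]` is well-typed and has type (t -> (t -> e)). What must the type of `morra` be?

((t -> e) -> (t -> (t -> (t -> e))))

For [[tifn quill] [morra [clud zeph]]] to have type (t -> (t -> e)) with [tifn quill] of type t, [morra [clud zeph]] must be the function: [morra [clud zeph]] : (t -> (t -> (t -> e))).
For [morra [clud zeph]] to have type (t -> (t -> (t -> e))) with [clud zeph] of type (t -> e), morra must be the function: morra : ((t -> e) -> (t -> (t -> (t -> e)))).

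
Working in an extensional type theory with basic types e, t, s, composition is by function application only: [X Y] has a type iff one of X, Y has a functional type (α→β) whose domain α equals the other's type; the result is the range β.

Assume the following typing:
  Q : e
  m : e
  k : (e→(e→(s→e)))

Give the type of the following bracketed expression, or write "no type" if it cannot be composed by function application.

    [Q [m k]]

(s→e)

[m k] — k of type (e→(e→(s→e))) combines with m of type e: type (e→(s→e)).
[Q [m k]] — [m k] of type (e→(s→e)) combines with Q of type e: type (s→e).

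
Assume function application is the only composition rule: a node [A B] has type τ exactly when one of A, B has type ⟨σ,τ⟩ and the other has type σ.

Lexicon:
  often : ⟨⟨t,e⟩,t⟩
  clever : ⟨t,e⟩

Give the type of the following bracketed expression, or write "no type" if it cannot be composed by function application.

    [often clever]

t

At [often clever], often : ⟨⟨t,e⟩,t⟩ takes clever : ⟨t,e⟩, giving t.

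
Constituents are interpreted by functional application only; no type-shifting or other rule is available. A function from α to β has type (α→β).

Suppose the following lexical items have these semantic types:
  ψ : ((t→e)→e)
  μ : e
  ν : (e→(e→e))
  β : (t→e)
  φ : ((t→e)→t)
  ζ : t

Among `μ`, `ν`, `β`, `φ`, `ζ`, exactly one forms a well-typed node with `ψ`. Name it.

β

μ : e — ψ needs (t→e); μ needs nothing (atomic); neither fits.
ν : (e→(e→e)) — ψ needs (t→e); ν needs e; neither fits.
β — combines: ψ : ((t→e)→e) takes β : (t→e) as argument, giving e.
φ : ((t→e)→t) — ψ needs (t→e); φ needs (t→e); neither fits.
ζ : t — ψ needs (t→e); ζ needs nothing (atomic); neither fits.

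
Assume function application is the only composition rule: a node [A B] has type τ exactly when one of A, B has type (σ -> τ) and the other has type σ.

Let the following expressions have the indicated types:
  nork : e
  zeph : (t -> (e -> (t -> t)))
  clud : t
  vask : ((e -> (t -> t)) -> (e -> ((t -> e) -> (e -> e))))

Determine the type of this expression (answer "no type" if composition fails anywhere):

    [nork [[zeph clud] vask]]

((t -> e) -> (e -> e))

[zeph clud]: functor zeph : (t -> (e -> (t -> t))), argument clud : t; result (e -> (t -> t)).
[[zeph clud] vask]: functor vask : ((e -> (t -> t)) -> (e -> ((t -> e) -> (e -> e)))), argument [zeph clud] : (e -> (t -> t)); result (e -> ((t -> e) -> (e -> e))).
[nork [[zeph clud] vask]]: functor [[zeph clud] vask] : (e -> ((t -> e) -> (e -> e))), argument nork : e; result ((t -> e) -> (e -> e)).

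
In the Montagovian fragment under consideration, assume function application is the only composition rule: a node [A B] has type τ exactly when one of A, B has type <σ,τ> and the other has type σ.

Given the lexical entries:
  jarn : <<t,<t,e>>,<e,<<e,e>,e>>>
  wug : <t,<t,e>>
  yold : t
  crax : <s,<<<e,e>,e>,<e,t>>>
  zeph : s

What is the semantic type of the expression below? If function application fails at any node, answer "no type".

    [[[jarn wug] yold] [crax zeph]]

no type

At [jarn wug], jarn : <<t,<t,e>>,<e,<<e,e>,e>>> takes wug : <t,<t,e>>, giving <e,<<e,e>,e>>.
At [[jarn wug] yold]: neither <e,<<e,e>,e>> nor t can take the other as argument; the node is ill-typed.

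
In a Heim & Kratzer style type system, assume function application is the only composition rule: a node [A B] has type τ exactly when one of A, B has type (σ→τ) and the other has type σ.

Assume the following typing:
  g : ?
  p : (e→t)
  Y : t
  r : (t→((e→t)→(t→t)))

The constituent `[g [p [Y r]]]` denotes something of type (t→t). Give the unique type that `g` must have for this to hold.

At [g [p [Y r]]] (required: (t→t)): [p [Y r]] is (t→t), which is not a function with range (t→t); hence g is the functor — type ((t→t)→(t→t)).

((t→t)→(t→t))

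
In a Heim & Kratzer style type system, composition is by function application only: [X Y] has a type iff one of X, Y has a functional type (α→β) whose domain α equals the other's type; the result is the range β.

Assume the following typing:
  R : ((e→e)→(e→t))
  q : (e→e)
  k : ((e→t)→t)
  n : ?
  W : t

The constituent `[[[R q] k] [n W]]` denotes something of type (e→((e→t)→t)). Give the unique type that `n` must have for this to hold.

[[[R q] k] [n W]] is required to be (e→((e→t)→t)). [[R q] k] : t cannot yield (e→((e→t)→t)) as functor, so [n W] : (t→(e→((e→t)→t))).
[n W] is required to be (t→(e→((e→t)→t))). W : t cannot yield (t→(e→((e→t)→t))) as functor, so n : (t→(t→(e→((e→t)→t)))).

(t→(t→(e→((e→t)→t))))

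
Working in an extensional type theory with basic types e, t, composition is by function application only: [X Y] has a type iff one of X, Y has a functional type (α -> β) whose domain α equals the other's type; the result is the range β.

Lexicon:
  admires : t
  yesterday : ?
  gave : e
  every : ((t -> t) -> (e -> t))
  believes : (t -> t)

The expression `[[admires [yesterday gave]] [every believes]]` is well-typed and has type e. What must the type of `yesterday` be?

[[admires [yesterday gave]] [every believes]] is required to be e. [every believes] : (e -> t) cannot yield e as functor, so [admires [yesterday gave]] : ((e -> t) -> e).
[admires [yesterday gave]] is required to be ((e -> t) -> e). admires : t cannot yield ((e -> t) -> e) as functor, so [yesterday gave] : (t -> ((e -> t) -> e)).
[yesterday gave] is required to be (t -> ((e -> t) -> e)). gave : e cannot yield (t -> ((e -> t) -> e)) as functor, so yesterday : (e -> (t -> ((e -> t) -> e))).

(e -> (t -> ((e -> t) -> e)))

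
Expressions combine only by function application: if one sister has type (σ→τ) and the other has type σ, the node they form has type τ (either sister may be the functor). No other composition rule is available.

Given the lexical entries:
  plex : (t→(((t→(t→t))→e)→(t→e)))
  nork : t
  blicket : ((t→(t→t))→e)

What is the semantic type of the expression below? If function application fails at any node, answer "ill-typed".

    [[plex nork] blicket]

[plex nork]: functor plex : (t→(((t→(t→t))→e)→(t→e))), argument nork : t; result (((t→(t→t))→e)→(t→e)).
[[plex nork] blicket]: functor [plex nork] : (((t→(t→t))→e)→(t→e)), argument blicket : ((t→(t→t))→e); result (t→e).

(t→e)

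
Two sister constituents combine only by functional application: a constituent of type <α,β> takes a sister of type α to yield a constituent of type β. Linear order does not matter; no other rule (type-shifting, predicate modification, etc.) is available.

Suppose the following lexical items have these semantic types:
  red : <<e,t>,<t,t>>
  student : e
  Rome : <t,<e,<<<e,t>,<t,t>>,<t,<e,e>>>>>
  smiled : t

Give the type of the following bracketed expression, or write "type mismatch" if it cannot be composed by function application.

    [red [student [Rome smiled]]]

<t,<e,e>>

[Rome smiled]: functor Rome : <t,<e,<<<e,t>,<t,t>>,<t,<e,e>>>>>, argument smiled : t; result <e,<<<e,t>,<t,t>>,<t,<e,e>>>>.
[student [Rome smiled]]: functor [Rome smiled] : <e,<<<e,t>,<t,t>>,<t,<e,e>>>>, argument student : e; result <<<e,t>,<t,t>>,<t,<e,e>>>.
[red [student [Rome smiled]]]: functor [student [Rome smiled]] : <<<e,t>,<t,t>>,<t,<e,e>>>, argument red : <<e,t>,<t,t>>; result <t,<e,e>>.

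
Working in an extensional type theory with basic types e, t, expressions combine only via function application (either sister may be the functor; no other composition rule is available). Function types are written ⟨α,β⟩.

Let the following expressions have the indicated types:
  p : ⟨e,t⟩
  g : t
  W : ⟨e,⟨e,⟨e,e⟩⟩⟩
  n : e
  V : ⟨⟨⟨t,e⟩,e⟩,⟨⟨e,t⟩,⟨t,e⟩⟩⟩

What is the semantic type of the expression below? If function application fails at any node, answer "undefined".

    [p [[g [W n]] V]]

[W n] — W of type ⟨e,⟨e,⟨e,e⟩⟩⟩ combines with n of type e: type ⟨e,⟨e,e⟩⟩.
[g [W n]]: t and ⟨e,⟨e,e⟩⟩ cannot combine by function application — type clash.

undefined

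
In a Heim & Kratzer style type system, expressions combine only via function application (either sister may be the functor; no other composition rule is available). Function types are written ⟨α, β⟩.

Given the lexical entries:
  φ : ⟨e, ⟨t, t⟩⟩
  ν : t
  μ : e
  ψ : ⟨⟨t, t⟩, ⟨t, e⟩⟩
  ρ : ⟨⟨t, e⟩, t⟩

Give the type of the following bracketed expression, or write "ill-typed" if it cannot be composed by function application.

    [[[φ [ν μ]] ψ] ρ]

ill-typed

[ν μ]: t with e — neither is a function whose domain matches the other; composition fails here.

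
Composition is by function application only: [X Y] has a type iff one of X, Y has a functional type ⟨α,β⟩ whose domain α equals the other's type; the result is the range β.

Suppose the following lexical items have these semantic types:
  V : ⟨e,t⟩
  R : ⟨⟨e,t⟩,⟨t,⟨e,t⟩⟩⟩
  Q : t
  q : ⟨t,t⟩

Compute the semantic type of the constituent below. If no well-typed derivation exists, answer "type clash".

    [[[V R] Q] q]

type clash

[V R] — R of type ⟨⟨e,t⟩,⟨t,⟨e,t⟩⟩⟩ combines with V of type ⟨e,t⟩: type ⟨t,⟨e,t⟩⟩.
[[V R] Q] — [V R] of type ⟨t,⟨e,t⟩⟩ combines with Q of type t: type ⟨e,t⟩.
At [[[V R] Q] q]: neither ⟨e,t⟩ nor ⟨t,t⟩ can take the other as argument; the node is ill-typed.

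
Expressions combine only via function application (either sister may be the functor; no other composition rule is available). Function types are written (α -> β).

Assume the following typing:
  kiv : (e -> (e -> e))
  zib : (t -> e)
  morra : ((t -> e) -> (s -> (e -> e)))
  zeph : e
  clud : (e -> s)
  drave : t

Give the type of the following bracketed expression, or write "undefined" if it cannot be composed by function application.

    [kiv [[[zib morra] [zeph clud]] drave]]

[zib morra]: functor morra : ((t -> e) -> (s -> (e -> e))), argument zib : (t -> e); result (s -> (e -> e)).
[zeph clud]: functor clud : (e -> s), argument zeph : e; result s.
[[zib morra] [zeph clud]]: functor [zib morra] : (s -> (e -> e)), argument [zeph clud] : s; result (e -> e).
[[[zib morra] [zeph clud]] drave]: (e -> e) with t — neither is a function whose domain matches the other; composition fails here.

undefined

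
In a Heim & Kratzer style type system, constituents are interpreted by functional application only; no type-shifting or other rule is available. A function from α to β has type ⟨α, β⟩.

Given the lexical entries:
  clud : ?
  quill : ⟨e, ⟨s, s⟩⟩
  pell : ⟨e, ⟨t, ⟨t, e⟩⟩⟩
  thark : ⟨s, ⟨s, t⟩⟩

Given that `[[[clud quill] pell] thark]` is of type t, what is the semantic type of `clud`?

⟨⟨e, ⟨s, s⟩⟩, ⟨⟨e, ⟨t, ⟨t, e⟩⟩⟩, ⟨⟨s, ⟨s, t⟩⟩, t⟩⟩⟩

At [[[clud quill] pell] thark] (required: t): thark is ⟨s, ⟨s, t⟩⟩, which is not a function with range t; hence [[clud quill] pell] is the functor — type ⟨⟨s, ⟨s, t⟩⟩, t⟩.
At [[clud quill] pell] (required: ⟨⟨s, ⟨s, t⟩⟩, t⟩): pell is ⟨e, ⟨t, ⟨t, e⟩⟩⟩, which is not a function with range ⟨⟨s, ⟨s, t⟩⟩, t⟩; hence [clud quill] is the functor — type ⟨⟨e, ⟨t, ⟨t, e⟩⟩⟩, ⟨⟨s, ⟨s, t⟩⟩, t⟩⟩.
At [clud quill] (required: ⟨⟨e, ⟨t, ⟨t, e⟩⟩⟩, ⟨⟨s, ⟨s, t⟩⟩, t⟩⟩): quill is ⟨e, ⟨s, s⟩⟩, which is not a function with range ⟨⟨e, ⟨t, ⟨t, e⟩⟩⟩, ⟨⟨s, ⟨s, t⟩⟩, t⟩⟩; hence clud is the functor — type ⟨⟨e, ⟨s, s⟩⟩, ⟨⟨e, ⟨t, ⟨t, e⟩⟩⟩, ⟨⟨s, ⟨s, t⟩⟩, t⟩⟩⟩.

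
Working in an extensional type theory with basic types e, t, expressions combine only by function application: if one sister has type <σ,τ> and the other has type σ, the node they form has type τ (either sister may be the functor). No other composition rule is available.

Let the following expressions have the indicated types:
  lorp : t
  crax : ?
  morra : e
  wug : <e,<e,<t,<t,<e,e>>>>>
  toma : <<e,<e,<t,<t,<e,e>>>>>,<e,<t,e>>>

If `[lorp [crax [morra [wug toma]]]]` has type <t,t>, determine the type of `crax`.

At [lorp [crax [morra [wug toma]]]] (required: <t,t>): lorp is t, which is not a function with range <t,t>; hence [crax [morra [wug toma]]] is the functor — type <t,<t,t>>.
At [crax [morra [wug toma]]] (required: <t,<t,t>>): [morra [wug toma]] is <t,e>, which is not a function with range <t,<t,t>>; hence crax is the functor — type <<t,e>,<t,<t,t>>>.

<<t,e>,<t,<t,t>>>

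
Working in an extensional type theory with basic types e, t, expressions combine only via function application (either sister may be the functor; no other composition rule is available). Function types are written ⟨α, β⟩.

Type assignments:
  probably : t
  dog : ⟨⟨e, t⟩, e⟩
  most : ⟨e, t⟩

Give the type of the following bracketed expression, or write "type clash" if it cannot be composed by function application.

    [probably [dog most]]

[dog most]: ⟨⟨e, t⟩, e⟩ applied to ⟨e, t⟩ yields e.
At [probably [dog most]]: neither t nor e can take the other as argument; the node is ill-typed.

type clash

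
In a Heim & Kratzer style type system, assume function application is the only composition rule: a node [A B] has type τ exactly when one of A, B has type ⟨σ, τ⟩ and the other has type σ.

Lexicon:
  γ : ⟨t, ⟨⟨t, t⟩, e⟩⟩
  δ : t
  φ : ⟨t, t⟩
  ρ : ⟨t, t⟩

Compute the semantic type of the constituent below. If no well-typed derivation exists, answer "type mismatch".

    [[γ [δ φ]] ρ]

e

At [δ φ], φ : ⟨t, t⟩ takes δ : t, giving t.
At [γ [δ φ]], γ : ⟨t, ⟨⟨t, t⟩, e⟩⟩ takes [δ φ] : t, giving ⟨⟨t, t⟩, e⟩.
At [[γ [δ φ]] ρ], [γ [δ φ]] : ⟨⟨t, t⟩, e⟩ takes ρ : ⟨t, t⟩, giving e.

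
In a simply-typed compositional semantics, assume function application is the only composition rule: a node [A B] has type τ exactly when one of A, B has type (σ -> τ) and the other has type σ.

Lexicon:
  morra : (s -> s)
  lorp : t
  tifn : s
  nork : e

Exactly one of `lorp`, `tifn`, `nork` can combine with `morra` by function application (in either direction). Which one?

tifn

lorp : t — neither side's domain matches the other.
tifn — combines: morra : (s -> s) takes tifn : s as argument, giving s.
nork : e — neither side's domain matches the other.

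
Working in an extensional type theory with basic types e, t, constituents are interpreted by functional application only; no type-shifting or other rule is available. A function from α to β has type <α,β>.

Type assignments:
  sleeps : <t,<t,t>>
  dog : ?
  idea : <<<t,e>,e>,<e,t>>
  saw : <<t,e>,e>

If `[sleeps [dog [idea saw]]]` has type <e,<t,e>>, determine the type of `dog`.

<<e,t>,<<t,<t,t>>,<e,<t,e>>>>

For [sleeps [dog [idea saw]]] to have type <e,<t,e>> with sleeps of type <t,<t,t>>, [dog [idea saw]] must be the function: [dog [idea saw]] : <<t,<t,t>>,<e,<t,e>>>.
For [dog [idea saw]] to have type <<t,<t,t>>,<e,<t,e>>> with [idea saw] of type <e,t>, dog must be the function: dog : <<e,t>,<<t,<t,t>>,<e,<t,e>>>>.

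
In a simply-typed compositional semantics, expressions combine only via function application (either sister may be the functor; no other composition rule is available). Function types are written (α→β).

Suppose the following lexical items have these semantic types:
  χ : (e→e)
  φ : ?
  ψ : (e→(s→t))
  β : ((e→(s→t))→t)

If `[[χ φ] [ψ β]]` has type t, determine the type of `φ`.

((e→e)→(t→t))

For [[χ φ] [ψ β]] to have type t with [ψ β] of type t, [χ φ] must be the function: [χ φ] : (t→t).
For [χ φ] to have type (t→t) with χ of type (e→e), φ must be the function: φ : ((e→e)→(t→t)).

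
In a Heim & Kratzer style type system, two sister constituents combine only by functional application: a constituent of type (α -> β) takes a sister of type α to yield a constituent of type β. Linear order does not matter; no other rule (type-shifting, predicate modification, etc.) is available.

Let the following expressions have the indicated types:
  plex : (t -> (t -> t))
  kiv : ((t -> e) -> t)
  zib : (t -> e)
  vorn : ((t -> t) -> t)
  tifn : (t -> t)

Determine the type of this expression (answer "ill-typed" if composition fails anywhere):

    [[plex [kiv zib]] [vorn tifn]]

[kiv zib] — kiv of type ((t -> e) -> t) combines with zib of type (t -> e): type t.
[plex [kiv zib]] — plex of type (t -> (t -> t)) combines with [kiv zib] of type t: type (t -> t).
[vorn tifn] — vorn of type ((t -> t) -> t) combines with tifn of type (t -> t): type t.
[[plex [kiv zib]] [vorn tifn]] — [plex [kiv zib]] of type (t -> t) combines with [vorn tifn] of type t: type t.

t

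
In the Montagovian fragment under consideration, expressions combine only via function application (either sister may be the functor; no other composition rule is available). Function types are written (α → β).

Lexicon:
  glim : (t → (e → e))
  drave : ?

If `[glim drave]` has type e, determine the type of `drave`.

((t → (e → e)) → e)

For [glim drave] to have type e with glim of type (t → (e → e)), drave must be the function: drave : ((t → (e → e)) → e).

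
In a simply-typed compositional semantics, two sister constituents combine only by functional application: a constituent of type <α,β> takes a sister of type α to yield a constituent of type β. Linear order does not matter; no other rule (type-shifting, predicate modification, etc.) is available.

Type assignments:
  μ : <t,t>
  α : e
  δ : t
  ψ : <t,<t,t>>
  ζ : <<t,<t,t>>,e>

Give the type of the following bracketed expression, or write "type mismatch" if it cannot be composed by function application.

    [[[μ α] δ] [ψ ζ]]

[μ α]: <t,t> with e — neither is a function whose domain matches the other; composition fails here.

type mismatch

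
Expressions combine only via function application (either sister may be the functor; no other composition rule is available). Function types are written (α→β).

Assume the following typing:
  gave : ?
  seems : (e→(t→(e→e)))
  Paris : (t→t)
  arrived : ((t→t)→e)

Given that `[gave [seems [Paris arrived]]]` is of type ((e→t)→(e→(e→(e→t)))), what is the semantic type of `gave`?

((t→(e→e))→((e→t)→(e→(e→(e→t)))))

[gave [seems [Paris arrived]]] must have type ((e→t)→(e→(e→(e→t)))). The sister [seems [Paris arrived]] has type (t→(e→e)); that is not a function onto ((e→t)→(e→(e→(e→t)))), so gave must be the functor, of type ((t→(e→e))→((e→t)→(e→(e→(e→t))))).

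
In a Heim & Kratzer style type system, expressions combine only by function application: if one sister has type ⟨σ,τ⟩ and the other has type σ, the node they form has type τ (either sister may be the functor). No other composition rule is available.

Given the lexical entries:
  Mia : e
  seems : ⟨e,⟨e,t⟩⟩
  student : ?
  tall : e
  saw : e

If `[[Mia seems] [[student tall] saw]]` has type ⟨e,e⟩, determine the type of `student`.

⟨e,⟨e,⟨⟨e,t⟩,⟨e,e⟩⟩⟩⟩

[[Mia seems] [[student tall] saw]] must have type ⟨e,e⟩. The sister [Mia seems] has type ⟨e,t⟩; that is not a function onto ⟨e,e⟩, so [[student tall] saw] must be the functor, of type ⟨⟨e,t⟩,⟨e,e⟩⟩.
[[student tall] saw] must have type ⟨⟨e,t⟩,⟨e,e⟩⟩. The sister saw has type e; that is not a function onto ⟨⟨e,t⟩,⟨e,e⟩⟩, so [student tall] must be the functor, of type ⟨e,⟨⟨e,t⟩,⟨e,e⟩⟩⟩.
[student tall] must have type ⟨e,⟨⟨e,t⟩,⟨e,e⟩⟩⟩. The sister tall has type e; that is not a function onto ⟨e,⟨⟨e,t⟩,⟨e,e⟩⟩⟩, so student must be the functor, of type ⟨e,⟨e,⟨⟨e,t⟩,⟨e,e⟩⟩⟩⟩.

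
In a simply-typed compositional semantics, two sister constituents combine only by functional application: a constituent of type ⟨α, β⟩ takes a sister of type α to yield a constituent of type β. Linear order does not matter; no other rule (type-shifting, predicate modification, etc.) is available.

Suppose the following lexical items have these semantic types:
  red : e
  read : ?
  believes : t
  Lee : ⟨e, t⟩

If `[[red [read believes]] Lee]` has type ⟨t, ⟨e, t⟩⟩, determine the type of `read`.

At [[red [read believes]] Lee] (required: ⟨t, ⟨e, t⟩⟩): Lee is ⟨e, t⟩, which is not a function with range ⟨t, ⟨e, t⟩⟩; hence [red [read believes]] is the functor — type ⟨⟨e, t⟩, ⟨t, ⟨e, t⟩⟩⟩.
At [red [read believes]] (required: ⟨⟨e, t⟩, ⟨t, ⟨e, t⟩⟩⟩): red is e, which is not a function with range ⟨⟨e, t⟩, ⟨t, ⟨e, t⟩⟩⟩; hence [read believes] is the functor — type ⟨e, ⟨⟨e, t⟩, ⟨t, ⟨e, t⟩⟩⟩⟩.
At [read believes] (required: ⟨e, ⟨⟨e, t⟩, ⟨t, ⟨e, t⟩⟩⟩⟩): believes is t, which is not a function with range ⟨e, ⟨⟨e, t⟩, ⟨t, ⟨e, t⟩⟩⟩⟩; hence read is the functor — type ⟨t, ⟨e, ⟨⟨e, t⟩, ⟨t, ⟨e, t⟩⟩⟩⟩⟩.

⟨t, ⟨e, ⟨⟨e, t⟩, ⟨t, ⟨e, t⟩⟩⟩⟩⟩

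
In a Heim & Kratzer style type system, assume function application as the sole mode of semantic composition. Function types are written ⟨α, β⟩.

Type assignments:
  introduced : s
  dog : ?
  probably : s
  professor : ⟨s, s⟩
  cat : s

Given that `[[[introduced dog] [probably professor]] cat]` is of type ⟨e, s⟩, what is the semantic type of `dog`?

⟨s, ⟨s, ⟨s, ⟨e, s⟩⟩⟩⟩

[[[introduced dog] [probably professor]] cat] is required to be ⟨e, s⟩. cat : s cannot yield ⟨e, s⟩ as functor, so [[introduced dog] [probably professor]] : ⟨s, ⟨e, s⟩⟩.
[[introduced dog] [probably professor]] is required to be ⟨s, ⟨e, s⟩⟩. [probably professor] : s cannot yield ⟨s, ⟨e, s⟩⟩ as functor, so [introduced dog] : ⟨s, ⟨s, ⟨e, s⟩⟩⟩.
[introduced dog] is required to be ⟨s, ⟨s, ⟨e, s⟩⟩⟩. introduced : s cannot yield ⟨s, ⟨s, ⟨e, s⟩⟩⟩ as functor, so dog : ⟨s, ⟨s, ⟨s, ⟨e, s⟩⟩⟩⟩.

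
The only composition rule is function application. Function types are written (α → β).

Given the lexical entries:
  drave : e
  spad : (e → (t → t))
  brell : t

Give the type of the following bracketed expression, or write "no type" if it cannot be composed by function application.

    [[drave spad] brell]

t

[drave spad]: (e → (t → t)) applied to e yields (t → t).
[[drave spad] brell]: (t → t) applied to t yields t.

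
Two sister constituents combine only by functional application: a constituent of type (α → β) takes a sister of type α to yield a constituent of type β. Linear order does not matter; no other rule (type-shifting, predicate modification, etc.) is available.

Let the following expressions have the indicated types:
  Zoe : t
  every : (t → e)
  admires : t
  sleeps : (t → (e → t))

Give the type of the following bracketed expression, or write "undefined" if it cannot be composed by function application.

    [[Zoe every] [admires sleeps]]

t

[Zoe every]: (t → e) applied to t yields e.
[admires sleeps]: (t → (e → t)) applied to t yields (e → t).
[[Zoe every] [admires sleeps]]: (e → t) applied to e yields t.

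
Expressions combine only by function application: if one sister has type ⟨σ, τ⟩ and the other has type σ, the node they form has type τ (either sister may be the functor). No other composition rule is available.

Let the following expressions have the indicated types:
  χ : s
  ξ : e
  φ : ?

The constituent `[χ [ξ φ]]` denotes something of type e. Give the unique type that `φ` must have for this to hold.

⟨e, ⟨s, e⟩⟩

[χ [ξ φ]] is required to be e. χ : s cannot yield e as functor, so [ξ φ] : ⟨s, e⟩.
[ξ φ] is required to be ⟨s, e⟩. ξ : e cannot yield ⟨s, e⟩ as functor, so φ : ⟨e, ⟨s, e⟩⟩.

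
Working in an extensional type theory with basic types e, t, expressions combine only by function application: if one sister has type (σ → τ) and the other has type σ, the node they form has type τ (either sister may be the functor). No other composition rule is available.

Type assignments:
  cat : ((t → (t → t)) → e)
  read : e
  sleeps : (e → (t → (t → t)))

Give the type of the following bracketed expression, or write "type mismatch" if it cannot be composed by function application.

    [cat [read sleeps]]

[read sleeps]: sleeps is (e → (t → (t → t))), read is e; result (t → (t → t)).
[cat [read sleeps]]: cat is ((t → (t → t)) → e), [read sleeps] is (t → (t → t)); result e.

e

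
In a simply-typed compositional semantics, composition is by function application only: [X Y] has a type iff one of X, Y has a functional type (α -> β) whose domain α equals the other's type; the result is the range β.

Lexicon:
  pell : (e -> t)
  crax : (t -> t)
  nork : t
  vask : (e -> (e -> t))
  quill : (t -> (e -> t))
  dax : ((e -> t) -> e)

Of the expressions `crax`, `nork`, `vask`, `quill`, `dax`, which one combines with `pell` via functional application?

dax

crax : (t -> t) — does not combine with pell.
nork : t — does not combine with pell.
vask : (e -> (e -> t)) — does not combine with pell.
quill : (t -> (e -> t)) — does not combine with pell.
dax — combines: dax : ((e -> t) -> e) takes pell : (e -> t) as argument, giving e.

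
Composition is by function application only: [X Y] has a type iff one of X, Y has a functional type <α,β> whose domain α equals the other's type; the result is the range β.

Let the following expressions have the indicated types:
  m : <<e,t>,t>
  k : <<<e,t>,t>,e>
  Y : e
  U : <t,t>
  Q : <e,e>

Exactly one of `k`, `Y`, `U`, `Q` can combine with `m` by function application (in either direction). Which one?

k — combines: k : <<<e,t>,t>,e> takes m : <<e,t>,t> as argument, giving e.
Y : e — does not combine with m.
U : <t,t> — does not combine with m.
Q : <e,e> — does not combine with m.

k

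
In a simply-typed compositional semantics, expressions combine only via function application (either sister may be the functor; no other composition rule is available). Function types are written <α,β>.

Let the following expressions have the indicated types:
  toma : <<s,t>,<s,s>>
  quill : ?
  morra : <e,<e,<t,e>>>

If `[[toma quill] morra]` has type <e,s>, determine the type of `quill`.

For [[toma quill] morra] to have type <e,s> with morra of type <e,<e,<t,e>>>, [toma quill] must be the function: [toma quill] : <<e,<e,<t,e>>>,<e,s>>.
For [toma quill] to have type <<e,<e,<t,e>>>,<e,s>> with toma of type <<s,t>,<s,s>>, quill must be the function: quill : <<<s,t>,<s,s>>,<<e,<e,<t,e>>>,<e,s>>>.

<<<s,t>,<s,s>>,<<e,<e,<t,e>>>,<e,s>>>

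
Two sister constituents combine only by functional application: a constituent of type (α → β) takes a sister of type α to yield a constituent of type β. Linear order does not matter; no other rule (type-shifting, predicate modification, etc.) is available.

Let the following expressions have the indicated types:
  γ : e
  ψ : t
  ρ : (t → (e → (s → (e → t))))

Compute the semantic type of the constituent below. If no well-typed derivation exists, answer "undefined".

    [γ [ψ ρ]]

[ψ ρ] — ρ of type (t → (e → (s → (e → t)))) combines with ψ of type t: type (e → (s → (e → t))).
[γ [ψ ρ]] — [ψ ρ] of type (e → (s → (e → t))) combines with γ of type e: type (s → (e → t)).

(s → (e → t))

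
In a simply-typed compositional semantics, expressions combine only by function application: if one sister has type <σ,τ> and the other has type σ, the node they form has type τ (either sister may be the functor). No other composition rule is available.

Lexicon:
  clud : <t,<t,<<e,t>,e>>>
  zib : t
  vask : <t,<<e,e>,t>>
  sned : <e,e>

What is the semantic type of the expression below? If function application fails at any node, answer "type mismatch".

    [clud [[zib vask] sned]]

<t,<<e,t>,e>>

[zib vask]: functor vask : <t,<<e,e>,t>>, argument zib : t; result <<e,e>,t>.
[[zib vask] sned]: functor [zib vask] : <<e,e>,t>, argument sned : <e,e>; result t.
[clud [[zib vask] sned]]: functor clud : <t,<t,<<e,t>,e>>>, argument [[zib vask] sned] : t; result <t,<<e,t>,e>>.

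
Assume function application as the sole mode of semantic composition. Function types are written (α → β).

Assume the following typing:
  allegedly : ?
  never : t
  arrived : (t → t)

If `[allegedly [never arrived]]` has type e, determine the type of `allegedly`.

At [allegedly [never arrived]] (required: e): [never arrived] is t, which is not a function with range e; hence allegedly is the functor — type (t → e).

(t → e)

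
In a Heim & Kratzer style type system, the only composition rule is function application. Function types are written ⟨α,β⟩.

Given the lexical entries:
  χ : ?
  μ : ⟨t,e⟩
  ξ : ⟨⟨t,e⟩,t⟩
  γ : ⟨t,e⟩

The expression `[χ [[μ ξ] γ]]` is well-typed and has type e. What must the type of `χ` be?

⟨e,e⟩

[χ [[μ ξ] γ]] is required to be e. [[μ ξ] γ] : e cannot yield e as functor, so χ : ⟨e,e⟩.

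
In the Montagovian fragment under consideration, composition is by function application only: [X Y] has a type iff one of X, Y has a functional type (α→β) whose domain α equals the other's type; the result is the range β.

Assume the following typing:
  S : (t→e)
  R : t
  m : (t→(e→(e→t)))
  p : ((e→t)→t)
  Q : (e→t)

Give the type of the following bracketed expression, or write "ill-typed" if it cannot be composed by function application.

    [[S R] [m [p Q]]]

[S R]: (t→e) applied to t yields e.
[p Q]: ((e→t)→t) applied to (e→t) yields t.
[m [p Q]]: (t→(e→(e→t))) applied to t yields (e→(e→t)).
[[S R] [m [p Q]]]: (e→(e→t)) applied to e yields (e→t).

(e→t)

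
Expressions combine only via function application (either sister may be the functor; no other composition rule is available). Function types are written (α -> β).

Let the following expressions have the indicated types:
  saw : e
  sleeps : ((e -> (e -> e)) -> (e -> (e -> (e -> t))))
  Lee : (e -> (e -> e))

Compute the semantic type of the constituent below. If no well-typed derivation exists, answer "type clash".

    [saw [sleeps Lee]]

At [sleeps Lee], sleeps : ((e -> (e -> e)) -> (e -> (e -> (e -> t)))) takes Lee : (e -> (e -> e)), giving (e -> (e -> (e -> t))).
At [saw [sleeps Lee]], [sleeps Lee] : (e -> (e -> (e -> t))) takes saw : e, giving (e -> (e -> t)).

(e -> (e -> t))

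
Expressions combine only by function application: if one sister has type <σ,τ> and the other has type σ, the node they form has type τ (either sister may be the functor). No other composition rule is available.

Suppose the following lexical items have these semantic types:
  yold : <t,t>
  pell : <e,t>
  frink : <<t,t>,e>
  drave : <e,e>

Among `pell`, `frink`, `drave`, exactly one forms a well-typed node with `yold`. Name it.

frink

pell : <e,t> — no; yold wants t, and pell wants e.
frink — combines: frink : <<t,t>,e> takes yold : <t,t> as argument, giving e.
drave : <e,e> — no; yold wants t, and drave wants e.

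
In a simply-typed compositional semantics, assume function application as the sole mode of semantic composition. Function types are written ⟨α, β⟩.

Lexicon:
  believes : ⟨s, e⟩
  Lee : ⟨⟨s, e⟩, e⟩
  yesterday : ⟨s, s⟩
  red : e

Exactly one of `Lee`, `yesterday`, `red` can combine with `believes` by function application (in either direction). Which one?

Lee — combines: Lee : ⟨⟨s, e⟩, e⟩ takes believes : ⟨s, e⟩ as argument, giving e.
yesterday : ⟨s, s⟩ — neither side's domain matches the other.
red : e — neither side's domain matches the other.

Lee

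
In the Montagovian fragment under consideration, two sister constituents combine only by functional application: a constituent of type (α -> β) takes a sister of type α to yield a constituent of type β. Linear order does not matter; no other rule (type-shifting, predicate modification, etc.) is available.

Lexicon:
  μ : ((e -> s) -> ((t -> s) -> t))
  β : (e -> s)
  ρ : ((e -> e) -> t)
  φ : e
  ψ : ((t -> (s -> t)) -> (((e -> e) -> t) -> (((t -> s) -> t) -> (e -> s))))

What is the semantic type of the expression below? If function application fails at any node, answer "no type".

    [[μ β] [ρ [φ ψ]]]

no type

[μ β]: functor μ : ((e -> s) -> ((t -> s) -> t)), argument β : (e -> s); result ((t -> s) -> t).
[φ ψ]: e and ((t -> (s -> t)) -> (((e -> e) -> t) -> (((t -> s) -> t) -> (e -> s)))) cannot combine by function application — type clash.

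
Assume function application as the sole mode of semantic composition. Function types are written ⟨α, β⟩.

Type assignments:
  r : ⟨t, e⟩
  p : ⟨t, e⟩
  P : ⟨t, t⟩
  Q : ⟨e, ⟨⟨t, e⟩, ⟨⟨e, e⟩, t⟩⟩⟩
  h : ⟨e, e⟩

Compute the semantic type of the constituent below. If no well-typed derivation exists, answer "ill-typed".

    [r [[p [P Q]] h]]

[P Q]: ⟨t, t⟩ and ⟨e, ⟨⟨t, e⟩, ⟨⟨e, e⟩, t⟩⟩⟩ cannot combine by function application — type clash.

ill-typed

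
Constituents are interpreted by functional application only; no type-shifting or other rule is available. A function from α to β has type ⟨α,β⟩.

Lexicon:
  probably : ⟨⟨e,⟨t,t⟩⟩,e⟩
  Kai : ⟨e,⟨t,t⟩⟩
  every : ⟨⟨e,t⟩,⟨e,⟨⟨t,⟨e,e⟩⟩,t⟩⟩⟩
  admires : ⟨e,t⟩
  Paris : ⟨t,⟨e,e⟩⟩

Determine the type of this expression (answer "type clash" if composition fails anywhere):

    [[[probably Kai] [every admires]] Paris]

[probably Kai]: functor probably : ⟨⟨e,⟨t,t⟩⟩,e⟩, argument Kai : ⟨e,⟨t,t⟩⟩; result e.
[every admires]: functor every : ⟨⟨e,t⟩,⟨e,⟨⟨t,⟨e,e⟩⟩,t⟩⟩⟩, argument admires : ⟨e,t⟩; result ⟨e,⟨⟨t,⟨e,e⟩⟩,t⟩⟩.
[[probably Kai] [every admires]]: functor [every admires] : ⟨e,⟨⟨t,⟨e,e⟩⟩,t⟩⟩, argument [probably Kai] : e; result ⟨⟨t,⟨e,e⟩⟩,t⟩.
[[[probably Kai] [every admires]] Paris]: functor [[probably Kai] [every admires]] : ⟨⟨t,⟨e,e⟩⟩,t⟩, argument Paris : ⟨t,⟨e,e⟩⟩; result t.

t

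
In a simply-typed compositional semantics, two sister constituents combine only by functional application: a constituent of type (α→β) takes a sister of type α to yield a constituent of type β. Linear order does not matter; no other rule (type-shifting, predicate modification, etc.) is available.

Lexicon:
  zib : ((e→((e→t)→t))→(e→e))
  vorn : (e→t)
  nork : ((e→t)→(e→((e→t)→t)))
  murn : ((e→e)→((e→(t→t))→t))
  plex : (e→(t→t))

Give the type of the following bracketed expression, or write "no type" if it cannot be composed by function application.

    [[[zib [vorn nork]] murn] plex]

t

[vorn nork] — nork of type ((e→t)→(e→((e→t)→t))) combines with vorn of type (e→t): type (e→((e→t)→t)).
[zib [vorn nork]] — zib of type ((e→((e→t)→t))→(e→e)) combines with [vorn nork] of type (e→((e→t)→t)): type (e→e).
[[zib [vorn nork]] murn] — murn of type ((e→e)→((e→(t→t))→t)) combines with [zib [vorn nork]] of type (e→e): type ((e→(t→t))→t).
[[[zib [vorn nork]] murn] plex] — [[zib [vorn nork]] murn] of type ((e→(t→t))→t) combines with plex of type (e→(t→t)): type t.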